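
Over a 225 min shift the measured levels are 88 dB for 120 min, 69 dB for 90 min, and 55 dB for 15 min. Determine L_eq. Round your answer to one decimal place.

85.3 dB

Weight each interval's intensity by its duration and average over T = 225 min:
Σ tᵢ·10^(Lᵢ/10) = 120·10^(88/10) + 90·10^(69/10) + 15·10^(55/10) = 7.643e+10.
L_eq = 10·log₁₀(7.643e+10/225) = 85.31 dB.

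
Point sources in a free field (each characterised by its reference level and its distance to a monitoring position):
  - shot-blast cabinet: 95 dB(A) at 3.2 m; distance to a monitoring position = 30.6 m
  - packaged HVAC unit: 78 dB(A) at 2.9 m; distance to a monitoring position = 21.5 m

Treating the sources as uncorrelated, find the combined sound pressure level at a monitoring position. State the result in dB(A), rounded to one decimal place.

75.5 dB(A)

First find each source's level at the receiver (point-source: −20·log₁₀(r/r_ref)), then combine on an intensity basis.
shot-blast cabinet: 95 − 20·log₁₀(30.6/3.2) = 95 − 19.61 = 75.39 dB(A).
packaged HVAC unit: 78 − 20·log₁₀(21.5/2.9) = 78 − 17.40 = 60.60 dB(A).
Σ 10^(L/10) = 3.573e+07 → L_total = 10·log₁₀(3.573e+07) = 75.53 dB(A).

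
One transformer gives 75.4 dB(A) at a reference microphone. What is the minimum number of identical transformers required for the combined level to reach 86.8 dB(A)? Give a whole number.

Need L₁ + 10·log₁₀ N ≥ 86.8, i.e. log₁₀ N ≥ 1.14.
N ≥ 10^(11.4/10) = 13.804, so N = 14.

14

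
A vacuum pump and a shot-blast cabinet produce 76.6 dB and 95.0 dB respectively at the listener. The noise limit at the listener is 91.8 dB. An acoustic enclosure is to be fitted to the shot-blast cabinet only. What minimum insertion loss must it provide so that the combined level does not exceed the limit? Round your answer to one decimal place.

The untreated sources together contribute 10^(76.6/10) = 4.571e+07, i.e. 76.60 dB.
To meet 91.8 dB overall, the treated shot-blast cabinet may contribute at most 10^(91.8/10) − 4.571e+07 = 1.468e+09, i.e. 91.67 dB.
So the shot-blast cabinet must be reduced from 95.0 to 91.67 dB: IL = 3.33 dB.

3.3 dB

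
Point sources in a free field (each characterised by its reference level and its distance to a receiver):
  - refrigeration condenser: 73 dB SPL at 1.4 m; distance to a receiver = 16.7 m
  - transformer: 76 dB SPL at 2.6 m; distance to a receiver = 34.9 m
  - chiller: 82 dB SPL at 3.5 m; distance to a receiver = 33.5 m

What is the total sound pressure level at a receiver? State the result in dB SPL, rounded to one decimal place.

Propagate each source to the receiver with L = L_ref − 20·log₁₀(r/r_ref), then add intensities.
refrigeration condenser: 73 − 20·log₁₀(16.7/1.4) = 73 − 21.53 = 51.47 dB SPL.
transformer: 76 − 20·log₁₀(34.9/2.6) = 76 − 22.56 = 53.44 dB SPL.
chiller: 82 − 20·log₁₀(33.5/3.5) = 82 − 19.62 = 62.38 dB SPL.
Σ 10^(L/10) = 2.091e+06 → L_total = 10·log₁₀(2.091e+06) = 63.20 dB SPL.

63.2 dB SPL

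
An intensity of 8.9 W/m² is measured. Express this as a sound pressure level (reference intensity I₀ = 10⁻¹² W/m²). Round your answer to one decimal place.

L = 10·log₁₀(I/I₀) = 10·log₁₀(8.9/10⁻¹²) = 10·log₁₀(8.9×10^12).
L = 10·(0.9494 + 12) = 129.49 dB.

129.5 dB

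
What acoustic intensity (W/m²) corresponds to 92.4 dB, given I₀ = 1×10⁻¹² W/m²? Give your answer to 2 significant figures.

I = I₀·10^(L/10) = 10⁻¹² × 10^(92.4/10) = 10^(-2.760).

0.0017 W/m²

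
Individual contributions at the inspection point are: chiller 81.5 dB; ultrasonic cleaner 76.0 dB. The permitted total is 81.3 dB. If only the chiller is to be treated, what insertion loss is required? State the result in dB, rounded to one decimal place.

1.7 dB

The untreated sources together contribute 10^(76.0/10) = 3.981e+07, i.e. 76.00 dB.
The limit corresponds to 10^(81.3/10) = 1.349e+08; subtracting the fixed part leaves 9.509e+07 for the chiller, i.e. 79.78 dB.
So the chiller must be reduced from 81.5 to 79.78 dB: IL = 1.72 dB.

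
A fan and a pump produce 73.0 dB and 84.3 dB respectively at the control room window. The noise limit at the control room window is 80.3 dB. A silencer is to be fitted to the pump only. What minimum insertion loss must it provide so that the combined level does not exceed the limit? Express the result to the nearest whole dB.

Fixed contribution from the other source: Σ 10^(L/10) = 10^(73.0/10) = 1.995e+07 (73.00 dB).
To meet 80.3 dB overall, the treated pump may contribute at most 10^(80.3/10) − 1.995e+07 = 8.720e+07, i.e. 79.41 dB.
So the pump must be reduced from 84.3 to 79.41 dB: IL = 4.89 dB.

5 dB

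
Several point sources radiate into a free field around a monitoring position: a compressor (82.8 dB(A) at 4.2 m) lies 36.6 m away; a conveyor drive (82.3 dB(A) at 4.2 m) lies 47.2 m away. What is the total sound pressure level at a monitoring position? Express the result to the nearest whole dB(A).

Propagate each source to the receiver with L = L_ref − 20·log₁₀(r/r_ref), then add intensities.
compressor: 82.8 − 20·log₁₀(36.6/4.2) = 82.8 − 18.80 = 64.00 dB(A).
conveyor drive: 82.3 − 20·log₁₀(47.2/4.2) = 82.3 − 21.01 = 61.29 dB(A).
Σ 10^(L/10) = 3.854e+06 → L_total = 10·log₁₀(3.854e+06) = 65.86 dB(A).

66 dB(A)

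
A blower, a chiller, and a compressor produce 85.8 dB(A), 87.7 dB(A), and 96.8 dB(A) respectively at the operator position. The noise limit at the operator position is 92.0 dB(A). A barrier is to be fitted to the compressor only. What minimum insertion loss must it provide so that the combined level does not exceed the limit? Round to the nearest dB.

9 dB

The untreated sources together contribute 10^(85.8/10) + 10^(87.7/10) = 9.690e+08, i.e. 89.86 dB(A).
To meet 92.0 dB(A) overall, the treated compressor may contribute at most 10^(92.0/10) − 9.690e+08 = 6.159e+08, i.e. 87.89 dB(A).
Required insertion loss = 96.8 − 87.89 = 8.91 dB.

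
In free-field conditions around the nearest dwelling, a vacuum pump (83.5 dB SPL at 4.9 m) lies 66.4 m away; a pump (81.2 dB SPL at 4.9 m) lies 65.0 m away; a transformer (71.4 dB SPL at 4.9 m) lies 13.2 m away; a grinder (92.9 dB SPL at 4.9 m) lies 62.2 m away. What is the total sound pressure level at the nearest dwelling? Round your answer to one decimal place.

Propagate each source to the receiver with L = L_ref − 20·log₁₀(r/r_ref), then add intensities.
vacuum pump: 83.5 − 20·log₁₀(66.4/4.9) = 83.5 − 22.64 = 60.86 dB SPL.
pump: 81.2 − 20·log₁₀(65.0/4.9) = 81.2 − 22.45 = 58.75 dB SPL.
transformer: 71.4 − 20·log₁₀(13.2/4.9) = 71.4 − 8.61 = 62.79 dB SPL.
grinder: 92.9 − 20·log₁₀(62.2/4.9) = 92.9 − 22.07 = 70.83 dB SPL.
Σ 10^(L/10) = 1.597e+07 → L_total = 10·log₁₀(1.597e+07) = 72.03 dB SPL.

72.0 dB SPL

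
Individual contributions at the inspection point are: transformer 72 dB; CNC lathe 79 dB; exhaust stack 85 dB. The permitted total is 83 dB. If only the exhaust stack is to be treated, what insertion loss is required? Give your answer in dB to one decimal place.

The untreated sources together contribute 10^(72/10) + 10^(79/10) = 9.528e+07, i.e. 79.79 dB.
To meet 83 dB overall, the treated exhaust stack may contribute at most 10^(83/10) − 9.528e+07 = 1.042e+08, i.e. 80.18 dB.
Required insertion loss = 85 − 80.18 = 4.82 dB.

4.8 dB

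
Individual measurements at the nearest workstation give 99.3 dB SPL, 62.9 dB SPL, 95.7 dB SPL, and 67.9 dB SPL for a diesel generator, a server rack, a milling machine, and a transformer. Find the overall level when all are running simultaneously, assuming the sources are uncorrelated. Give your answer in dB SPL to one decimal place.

100.9 dB SPL

For uncorrelated sources the intensities add, so convert each level to linear form, sum, and take 10·log₁₀ of the total.
Σ 10^(L/10) = 10^(99.3/10) + 10^(62.9/10) + 10^(95.7/10) + 10^(67.9/10) = 1.223e+10.
L_total = 10·log₁₀(1.223e+10) = 100.88 dB SPL.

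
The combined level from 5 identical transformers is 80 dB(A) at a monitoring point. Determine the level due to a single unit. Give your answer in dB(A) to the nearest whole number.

5 equal contributions raise the level by 10·log₁₀ 5 = 6.990 dB, so each unit alone gives 80 − 6.990.

73 dB(A)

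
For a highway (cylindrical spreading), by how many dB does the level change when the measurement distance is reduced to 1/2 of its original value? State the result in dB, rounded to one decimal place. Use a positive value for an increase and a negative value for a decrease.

A line source loses 3 dB per doubling of distance; generally ΔL = −10·log₁₀(r₂/r₁).
ΔL = −10·log₁₀(0.5) = +3.01 dB.

+3.0 dB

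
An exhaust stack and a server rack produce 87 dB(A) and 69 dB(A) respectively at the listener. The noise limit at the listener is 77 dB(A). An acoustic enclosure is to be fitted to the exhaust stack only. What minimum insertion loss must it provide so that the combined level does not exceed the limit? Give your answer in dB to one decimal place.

10.7 dB

Everything except the exhaust stack sums to 10^(69/10) = 7.943e+06 in linear terms, 69.00 dB(A).
To meet 77 dB(A) overall, the treated exhaust stack may contribute at most 10^(77/10) − 7.943e+06 = 4.218e+07, i.e. 76.25 dB(A).
Required insertion loss = 87 − 76.25 = 10.75 dB.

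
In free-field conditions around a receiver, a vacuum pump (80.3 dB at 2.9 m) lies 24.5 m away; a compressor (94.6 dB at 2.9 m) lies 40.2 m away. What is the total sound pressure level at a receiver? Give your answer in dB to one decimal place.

Apply inverse-square spreading to bring every level to the receiver, then sum 10^(L/10).
vacuum pump: 80.3 − 20·log₁₀(24.5/2.9) = 80.3 − 18.54 = 61.76 dB.
compressor: 94.6 − 20·log₁₀(40.2/2.9) = 94.6 − 22.84 = 71.76 dB.
Σ 10^(L/10) = 1.651e+07 → L_total = 10·log₁₀(1.651e+07) = 72.18 dB.

72.2 dB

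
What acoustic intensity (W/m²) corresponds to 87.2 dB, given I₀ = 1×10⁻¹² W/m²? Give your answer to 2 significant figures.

I = I₀·10^(L/10) = 10⁻¹² × 10^(87.2/10) = 10^(-3.280).

0.00052 W/m²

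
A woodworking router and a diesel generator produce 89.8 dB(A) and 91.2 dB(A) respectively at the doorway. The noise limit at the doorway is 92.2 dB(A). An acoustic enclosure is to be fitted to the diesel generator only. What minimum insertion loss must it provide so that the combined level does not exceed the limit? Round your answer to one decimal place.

2.7 dB

The untreated sources together contribute 10^(89.8/10) = 9.550e+08, i.e. 89.80 dB(A).
The limit corresponds to 10^(92.2/10) = 1.660e+09; subtracting the fixed part leaves 7.046e+08 for the diesel generator, i.e. 88.48 dB(A).
Required insertion loss = 91.2 − 88.48 = 2.72 dB.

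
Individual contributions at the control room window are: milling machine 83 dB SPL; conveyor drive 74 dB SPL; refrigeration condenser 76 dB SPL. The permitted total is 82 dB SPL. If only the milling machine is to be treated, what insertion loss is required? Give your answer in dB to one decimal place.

3.3 dB

Everything except the milling machine sums to 10^(74/10) + 10^(76/10) = 6.493e+07 in linear terms, 78.12 dB SPL.
The limit corresponds to 10^(82/10) = 1.585e+08; subtracting the fixed part leaves 9.356e+07 for the milling machine, i.e. 79.71 dB SPL.
So the milling machine must be reduced from 83 to 79.71 dB SPL: IL = 3.29 dB.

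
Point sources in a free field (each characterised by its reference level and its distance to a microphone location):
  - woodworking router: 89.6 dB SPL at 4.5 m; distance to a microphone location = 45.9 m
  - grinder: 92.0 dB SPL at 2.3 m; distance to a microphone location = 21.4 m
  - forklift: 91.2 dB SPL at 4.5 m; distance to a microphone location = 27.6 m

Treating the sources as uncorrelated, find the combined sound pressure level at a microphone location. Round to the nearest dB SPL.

Propagate each source to the receiver with L = L_ref − 20·log₁₀(r/r_ref), then add intensities.
woodworking router: 89.6 − 20·log₁₀(45.9/4.5) = 89.6 − 20.17 = 69.43 dB SPL.
grinder: 92.0 − 20·log₁₀(21.4/2.3) = 92.0 − 19.37 = 72.63 dB SPL.
forklift: 91.2 − 20·log₁₀(27.6/4.5) = 91.2 − 15.75 = 75.45 dB SPL.
Σ 10^(L/10) = 6.212e+07 → L_total = 10·log₁₀(6.212e+07) = 77.93 dB SPL.

78 dB SPL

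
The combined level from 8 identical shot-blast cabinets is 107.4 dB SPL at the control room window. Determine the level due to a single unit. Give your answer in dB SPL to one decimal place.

Dividing the total intensity by 8 lowers the level by 10·log₁₀ 8 = 9.031 dB: L₁ = 107.4 − 9.031.

98.4 dB SPL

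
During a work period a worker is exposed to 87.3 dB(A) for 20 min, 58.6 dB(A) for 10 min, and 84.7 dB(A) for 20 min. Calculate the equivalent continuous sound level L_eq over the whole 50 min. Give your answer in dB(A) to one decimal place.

L_eq = 10·log₁₀[(1/T)·Σ tᵢ·10^(Lᵢ/10)] with T = 50 min.
Σ tᵢ·10^(Lᵢ/10) = 20·10^(87.3/10) + 10·10^(58.6/10) + 20·10^(84.7/10) = 1.665e+10.
L_eq = 10·log₁₀(1.665e+10/50) = 85.22 dB(A).

85.2 dB(A)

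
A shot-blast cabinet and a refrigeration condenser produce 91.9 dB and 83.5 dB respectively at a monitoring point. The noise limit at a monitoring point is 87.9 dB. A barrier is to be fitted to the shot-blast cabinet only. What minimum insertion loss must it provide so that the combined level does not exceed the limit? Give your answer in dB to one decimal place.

6.0 dB

Everything except the shot-blast cabinet sums to 10^(83.5/10) = 2.239e+08 in linear terms, 83.50 dB.
The limit corresponds to 10^(87.9/10) = 6.166e+08; subtracting the fixed part leaves 3.927e+08 for the shot-blast cabinet, i.e. 85.94 dB.
So the shot-blast cabinet must be reduced from 91.9 to 85.94 dB: IL = 5.96 dB.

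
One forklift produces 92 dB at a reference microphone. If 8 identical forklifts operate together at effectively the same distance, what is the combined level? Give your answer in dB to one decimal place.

101.0 dB

L_total = L₁ + 10·log₁₀ N for N identical incoherent sources.
L_total = 92 + 10·log₁₀(8) = 92 + 9.031 = 101.03 dB.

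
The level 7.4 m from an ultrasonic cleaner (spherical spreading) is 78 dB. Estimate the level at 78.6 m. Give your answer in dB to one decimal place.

57.5 dB

Spherical spreading from a point source gives a 20·log₁₀(r₂/r₁) drop.
L₂ = 78 − 20·log₁₀(78.6/7.4) = 78 − 20.524 = 57.48 dB.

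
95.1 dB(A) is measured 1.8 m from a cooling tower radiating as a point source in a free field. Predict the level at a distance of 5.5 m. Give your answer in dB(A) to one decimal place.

85.4 dB(A)

Spherical spreading from a point source gives a 20·log₁₀(r₂/r₁) drop.
L₂ = 95.1 − 20·log₁₀(5.5/1.8) = 95.1 − 9.702 = 85.40 dB(A).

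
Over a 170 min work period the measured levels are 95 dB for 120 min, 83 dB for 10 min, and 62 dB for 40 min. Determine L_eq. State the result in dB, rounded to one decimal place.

The energy average is taken in the linear domain: L_eq = 10·log₁₀[(Σ tᵢ·10^(Lᵢ/10))/T], T = 170 min.
Σ tᵢ·10^(Lᵢ/10) = 120·10^(95/10) + 10·10^(83/10) + 40·10^(62/10) = 3.815e+11.
L_eq = 10·log₁₀(3.815e+11/170) = 93.51 dB.

93.5 dB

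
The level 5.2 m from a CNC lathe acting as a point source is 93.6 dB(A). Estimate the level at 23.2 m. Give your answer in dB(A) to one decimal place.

80.6 dB(A)

Spherical spreading from a point source gives a 20·log₁₀(r₂/r₁) drop.
L₂ = 93.6 − 20·log₁₀(23.2/5.2) = 93.6 − 12.990 = 80.61 dB(A).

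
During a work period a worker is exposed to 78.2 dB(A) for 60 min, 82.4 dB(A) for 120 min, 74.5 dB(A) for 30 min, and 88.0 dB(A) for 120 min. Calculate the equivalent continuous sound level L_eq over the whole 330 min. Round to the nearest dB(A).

85 dB(A)

The energy average is taken in the linear domain: L_eq = 10·log₁₀[(Σ tᵢ·10^(Lᵢ/10))/T], T = 330 min.
Σ tᵢ·10^(Lᵢ/10) = 60·10^(78.2/10) + 120·10^(82.4/10) + 30·10^(74.5/10) + 120·10^(88.0/10) = 1.014e+11.
L_eq = 10·log₁₀(1.014e+11/330) = 84.87 dB(A).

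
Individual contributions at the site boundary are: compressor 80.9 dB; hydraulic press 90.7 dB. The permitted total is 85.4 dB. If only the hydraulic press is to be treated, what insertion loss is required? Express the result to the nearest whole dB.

7 dB

The untreated sources together contribute 10^(80.9/10) = 1.230e+08, i.e. 80.90 dB.
To meet 85.4 dB overall, the treated hydraulic press may contribute at most 10^(85.4/10) − 1.230e+08 = 2.237e+08, i.e. 83.50 dB.
Required insertion loss = 90.7 − 83.50 = 7.20 dB.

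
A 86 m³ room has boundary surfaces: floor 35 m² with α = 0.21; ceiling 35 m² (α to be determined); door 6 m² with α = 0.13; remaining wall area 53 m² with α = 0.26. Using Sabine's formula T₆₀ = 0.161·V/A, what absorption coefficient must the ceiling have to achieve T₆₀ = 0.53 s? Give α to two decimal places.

Required total absorption A = 0.161·86/0.53 = 26.12 m².
Absorption from the other surfaces = 35·0.21 + 6·0.13 + 53·0.26 = 21.91 m², so the ceiling must supply 4.21 m² over 35 m².
α = 4.21/35 = 0.120.

0.12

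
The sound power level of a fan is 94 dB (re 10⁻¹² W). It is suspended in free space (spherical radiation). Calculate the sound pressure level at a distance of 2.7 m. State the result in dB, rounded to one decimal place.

74.4 dB

The power spreads over a sphere of area 4π·r², so L_p = L_w − 10·log₁₀(4π·r²).
4π·r² = 91.61 m², 10·log₁₀ of that is 19.619 dB.
L_p = 94 − 19.619 = 74.38 dB.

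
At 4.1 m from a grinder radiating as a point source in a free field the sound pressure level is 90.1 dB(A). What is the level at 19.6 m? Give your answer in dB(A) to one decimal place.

76.5 dB(A)

Point-source attenuation: ΔL = 20·log₁₀(r₂/r₁) = 20·log₁₀(19.6/4.1) = 13.589 dB.
L₂ = 90.1 − 20·log₁₀(19.6/4.1) = 90.1 − 13.589 = 76.51 dB(A).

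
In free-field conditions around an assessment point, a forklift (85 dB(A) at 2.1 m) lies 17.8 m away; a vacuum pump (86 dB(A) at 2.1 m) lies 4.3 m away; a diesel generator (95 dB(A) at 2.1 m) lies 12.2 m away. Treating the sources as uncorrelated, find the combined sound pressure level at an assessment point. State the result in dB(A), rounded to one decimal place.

82.9 dB(A)

Propagate each source to the receiver with L = L_ref − 20·log₁₀(r/r_ref), then add intensities.
forklift: 85 − 20·log₁₀(17.8/2.1) = 85 − 18.56 = 66.44 dB(A).
vacuum pump: 86 − 20·log₁₀(4.3/2.1) = 86 − 6.22 = 79.78 dB(A).
diesel generator: 95 − 20·log₁₀(12.2/2.1) = 95 − 15.28 = 79.72 dB(A).
Σ 10^(L/10) = 1.930e+08 → L_total = 10·log₁₀(1.930e+08) = 82.86 dB(A).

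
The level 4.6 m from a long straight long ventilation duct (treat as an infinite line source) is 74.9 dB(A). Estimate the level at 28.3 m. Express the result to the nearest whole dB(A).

Cylindrical spreading from a line source gives a 10·log₁₀(r₂/r₁) drop.
L₂ = 74.9 − 10·log₁₀(28.3/4.6) = 74.9 − 7.890 = 67.01 dB(A).

67 dB(A)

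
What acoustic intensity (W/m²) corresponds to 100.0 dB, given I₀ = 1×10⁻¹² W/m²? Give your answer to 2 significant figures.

I/I₀ = 10^(100.0/10) = 1e+10, so I = 1e+10 × 10⁻¹² W/m².

0.010 W/m²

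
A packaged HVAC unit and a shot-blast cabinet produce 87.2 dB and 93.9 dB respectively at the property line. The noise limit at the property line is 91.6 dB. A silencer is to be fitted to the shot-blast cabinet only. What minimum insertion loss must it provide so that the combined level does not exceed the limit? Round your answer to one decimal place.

4.3 dB

Fixed contribution from the other source: Σ 10^(L/10) = 10^(87.2/10) = 5.248e+08 (87.20 dB).
To meet 91.6 dB overall, the treated shot-blast cabinet may contribute at most 10^(91.6/10) − 5.248e+08 = 9.206e+08, i.e. 89.64 dB.
So the shot-blast cabinet must be reduced from 93.9 to 89.64 dB: IL = 4.26 dB.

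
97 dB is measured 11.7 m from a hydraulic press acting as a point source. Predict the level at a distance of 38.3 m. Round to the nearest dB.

87 dB

Spherical spreading from a point source gives a 20·log₁₀(r₂/r₁) drop.
L₂ = 97 − 20·log₁₀(38.3/11.7) = 97 − 10.300 = 86.70 dB.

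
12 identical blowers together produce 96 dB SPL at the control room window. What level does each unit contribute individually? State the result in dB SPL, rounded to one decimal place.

12 equal contributions raise the level by 10·log₁₀ 12 = 10.792 dB, so each unit alone gives 96 − 10.792.

85.2 dB SPL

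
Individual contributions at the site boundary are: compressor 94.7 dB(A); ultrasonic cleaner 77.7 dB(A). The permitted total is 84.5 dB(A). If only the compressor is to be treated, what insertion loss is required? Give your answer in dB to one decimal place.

Everything except the compressor sums to 10^(77.7/10) = 5.888e+07 in linear terms, 77.70 dB(A).
The limit corresponds to 10^(84.5/10) = 2.818e+08; subtracting the fixed part leaves 2.230e+08 for the compressor, i.e. 83.48 dB(A).
So the compressor must be reduced from 94.7 to 83.48 dB(A): IL = 11.22 dB.

11.2 dB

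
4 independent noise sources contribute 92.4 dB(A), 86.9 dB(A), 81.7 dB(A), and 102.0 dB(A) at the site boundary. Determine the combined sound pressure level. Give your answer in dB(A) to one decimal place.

For uncorrelated sources the intensities add, so convert each level to linear form, sum, and take 10·log₁₀ of the total.
Σ 10^(L/10) = 10^(92.4/10) + 10^(86.9/10) + 10^(81.7/10) + 10^(102.0/10) = 1.822e+10.
L_total = 10·log₁₀(1.822e+10) = 102.61 dB(A).

102.6 dB(A)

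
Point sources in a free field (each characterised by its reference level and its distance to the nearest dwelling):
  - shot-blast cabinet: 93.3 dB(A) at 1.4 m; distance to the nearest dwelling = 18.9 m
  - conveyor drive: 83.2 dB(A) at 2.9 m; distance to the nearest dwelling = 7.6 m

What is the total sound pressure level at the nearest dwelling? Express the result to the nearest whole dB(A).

Propagate each source to the receiver with L = L_ref − 20·log₁₀(r/r_ref), then add intensities.
shot-blast cabinet: 93.3 − 20·log₁₀(18.9/1.4) = 93.3 − 22.61 = 70.69 dB(A).
conveyor drive: 83.2 − 20·log₁₀(7.6/2.9) = 83.2 − 8.37 = 74.83 dB(A).
Σ 10^(L/10) = 4.215e+07 → L_total = 10·log₁₀(4.215e+07) = 76.25 dB(A).

76 dB(A)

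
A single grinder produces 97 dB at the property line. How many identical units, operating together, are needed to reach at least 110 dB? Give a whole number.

Need L₁ + 10·log₁₀ N ≥ 110, i.e. log₁₀ N ≥ 1.30.
N ≥ 10^(13.0/10) = 19.953, so N = 20.

20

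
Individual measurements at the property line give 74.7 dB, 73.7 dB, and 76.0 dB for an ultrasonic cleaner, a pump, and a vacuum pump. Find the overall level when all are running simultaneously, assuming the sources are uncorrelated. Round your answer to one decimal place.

79.7 dB

For uncorrelated sources the intensities add, so convert each level to linear form, sum, and take 10·log₁₀ of the total.
Σ 10^(L/10) = 10^(74.7/10) + 10^(73.7/10) + 10^(76.0/10) = 9.277e+07.
L_total = 10·log₁₀(9.277e+07) = 79.67 dB.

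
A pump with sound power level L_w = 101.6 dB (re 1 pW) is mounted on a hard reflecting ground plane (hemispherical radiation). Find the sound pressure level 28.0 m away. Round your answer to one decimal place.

64.7 dB

L_p = L_w − 10·log₁₀(2π·r²) with r = 28.0 m.
2π·r² = 4926 m², 10·log₁₀ of that is 36.925 dB.
L_p = 101.6 − 36.925 = 64.68 dB.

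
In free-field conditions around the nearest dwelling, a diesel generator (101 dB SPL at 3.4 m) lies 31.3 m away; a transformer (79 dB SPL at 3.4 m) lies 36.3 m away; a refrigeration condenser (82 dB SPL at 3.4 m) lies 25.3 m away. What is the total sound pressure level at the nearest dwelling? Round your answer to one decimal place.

Apply inverse-square spreading to bring every level to the receiver, then sum 10^(L/10).
diesel generator: 101 − 20·log₁₀(31.3/3.4) = 101 − 19.28 = 81.72 dB SPL.
transformer: 79 − 20·log₁₀(36.3/3.4) = 79 − 20.57 = 58.43 dB SPL.
refrigeration condenser: 82 − 20·log₁₀(25.3/3.4) = 82 − 17.43 = 64.57 dB SPL.
Σ 10^(L/10) = 1.521e+08 → L_total = 10·log₁₀(1.521e+08) = 81.82 dB SPL.

81.8 dB SPL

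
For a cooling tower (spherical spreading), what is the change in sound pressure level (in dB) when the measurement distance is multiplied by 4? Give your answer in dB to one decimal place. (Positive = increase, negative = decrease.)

With spherical spreading the level changes by −20·log₁₀(r₂/r₁).
ΔL = −20·log₁₀(4) = -12.04 dB.

-12.0 dB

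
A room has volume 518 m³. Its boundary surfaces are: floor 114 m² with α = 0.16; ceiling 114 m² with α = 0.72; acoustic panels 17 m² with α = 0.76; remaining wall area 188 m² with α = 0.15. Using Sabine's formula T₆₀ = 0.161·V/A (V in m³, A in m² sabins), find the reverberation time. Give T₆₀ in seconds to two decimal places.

0.59 s

Total absorption A = 114·0.16 + 114·0.72 + 17·0.76 + 188·0.15 = 141.44 m² sabins.
T₆₀ = 0.161 × 518 / 141.44 = 0.590 s.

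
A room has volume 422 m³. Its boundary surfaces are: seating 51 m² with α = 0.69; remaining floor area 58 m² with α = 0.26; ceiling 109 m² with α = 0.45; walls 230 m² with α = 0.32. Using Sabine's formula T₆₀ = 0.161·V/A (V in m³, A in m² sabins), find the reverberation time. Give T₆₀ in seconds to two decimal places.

Summing Sᵢαᵢ: 51·0.69 + 58·0.26 + 109·0.45 + 230·0.32 = 172.92 m².
T₆₀ = 0.161·V/A = 0.161·422/172.92 = 0.393 s.

0.39 s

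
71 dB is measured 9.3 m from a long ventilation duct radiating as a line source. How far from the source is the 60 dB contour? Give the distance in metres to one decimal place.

Line-source spreading drops the level by 10·log₁₀(r₂/r₁); inverting, r₂/r₁ = 10^(ΔL/10).
r₂ = 9.3·10^((71−60)/10) = 9.3·10^(11.0/10) = 117.08 m.

117.1 m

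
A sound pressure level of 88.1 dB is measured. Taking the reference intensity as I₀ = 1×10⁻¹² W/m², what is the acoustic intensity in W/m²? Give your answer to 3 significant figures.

0.000646 W/m²

L = 10·log₁₀(I/I₀) ⇒ I = I₀·10^(L/10) = 10⁻¹² × 10^8.81.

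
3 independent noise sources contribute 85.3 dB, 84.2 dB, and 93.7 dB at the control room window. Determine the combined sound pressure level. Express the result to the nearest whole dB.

95 dB

Incoherent sources combine by intensity addition: L_total = 10·log₁₀(Σ 10^(L_i/10)).
Σ 10^(L/10) = 10^(85.3/10) + 10^(84.2/10) + 10^(93.7/10) = 2.946e+09.
L_total = 10·log₁₀(2.946e+09) = 94.69 dB.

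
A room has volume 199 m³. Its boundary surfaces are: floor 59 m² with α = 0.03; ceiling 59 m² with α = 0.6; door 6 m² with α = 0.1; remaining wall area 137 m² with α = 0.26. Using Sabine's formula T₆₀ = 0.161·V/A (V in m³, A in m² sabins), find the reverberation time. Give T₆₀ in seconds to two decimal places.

0.44 s

A = Σ Sᵢαᵢ = 59·0.03 + 59·0.6 + 6·0.1 + 137·0.26 = 73.39 m².
T₆₀ = 0.161·V/A = 0.161·199/73.39 = 0.437 s.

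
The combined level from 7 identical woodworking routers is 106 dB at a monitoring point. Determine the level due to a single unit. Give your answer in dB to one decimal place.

For N identical incoherent sources L_total = L₁ + 10·log₁₀ N, so L₁ = 106 − 10·log₁₀(7) = 106 − 8.451.

97.5 dB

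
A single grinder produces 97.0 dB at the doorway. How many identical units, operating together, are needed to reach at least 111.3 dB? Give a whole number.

N identical sources give L₁ + 10·log₁₀ N, so require 10·log₁₀ N ≥ 111.3 − 97.0 = 14.3 dB.
N ≥ 10^(14.3/10) = 26.915, so N = 27.

27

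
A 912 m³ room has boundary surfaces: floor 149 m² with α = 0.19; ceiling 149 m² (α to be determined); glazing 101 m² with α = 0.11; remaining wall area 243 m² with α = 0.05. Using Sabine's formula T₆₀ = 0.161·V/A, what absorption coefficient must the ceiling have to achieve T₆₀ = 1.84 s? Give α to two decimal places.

From T₆₀ = 0.161·V/A, the target T₆₀ = 1.84 s needs A = 0.161·912/1.84 = 79.80 m².
Absorption from the other surfaces = 149·0.19 + 101·0.11 + 243·0.05 = 51.57 m², so the ceiling must supply 28.23 m² over 149 m².
α = 28.23/149 = 0.189.

0.19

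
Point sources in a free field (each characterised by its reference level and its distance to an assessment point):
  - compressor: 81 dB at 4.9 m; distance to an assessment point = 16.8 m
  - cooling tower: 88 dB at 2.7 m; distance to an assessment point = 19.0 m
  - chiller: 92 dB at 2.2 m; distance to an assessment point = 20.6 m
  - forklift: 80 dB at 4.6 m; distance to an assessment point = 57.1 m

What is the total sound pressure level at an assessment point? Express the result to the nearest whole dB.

76 dB

Apply inverse-square spreading to bring every level to the receiver, then sum 10^(L/10).
compressor: 81 − 20·log₁₀(16.8/4.9) = 81 − 10.70 = 70.30 dB.
cooling tower: 88 − 20·log₁₀(19.0/2.7) = 88 − 16.95 = 71.05 dB.
chiller: 92 − 20·log₁₀(20.6/2.2) = 92 − 19.43 = 72.57 dB.
forklift: 80 − 20·log₁₀(57.1/4.6) = 80 − 21.88 = 58.12 dB.
Σ 10^(L/10) = 4.218e+07 → L_total = 10·log₁₀(4.218e+07) = 76.25 dB.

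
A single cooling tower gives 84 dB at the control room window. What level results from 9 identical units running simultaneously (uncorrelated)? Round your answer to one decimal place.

L_total = L₁ + 10·log₁₀ N for N identical incoherent sources.
L_total = 84 + 10·log₁₀(9) = 84 + 9.542 = 93.54 dB.

93.5 dB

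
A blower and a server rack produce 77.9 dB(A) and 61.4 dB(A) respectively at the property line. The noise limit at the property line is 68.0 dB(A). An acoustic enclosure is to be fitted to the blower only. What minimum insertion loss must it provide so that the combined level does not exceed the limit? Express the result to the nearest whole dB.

Fixed contribution from the other source: Σ 10^(L/10) = 10^(61.4/10) = 1.380e+06 (61.40 dB(A)).
To meet 68.0 dB(A) overall, the treated blower may contribute at most 10^(68.0/10) − 1.380e+06 = 4.929e+06, i.e. 66.93 dB(A).
Required insertion loss = 77.9 − 66.93 = 10.97 dB.

11 dB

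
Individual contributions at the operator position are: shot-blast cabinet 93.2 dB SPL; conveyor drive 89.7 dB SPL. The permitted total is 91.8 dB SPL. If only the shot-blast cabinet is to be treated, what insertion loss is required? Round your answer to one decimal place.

Everything except the shot-blast cabinet sums to 10^(89.7/10) = 9.333e+08 in linear terms, 89.70 dB SPL.
The limit corresponds to 10^(91.8/10) = 1.514e+09; subtracting the fixed part leaves 5.803e+08 for the shot-blast cabinet, i.e. 87.64 dB SPL.
So the shot-blast cabinet must be reduced from 93.2 to 87.64 dB SPL: IL = 5.56 dB.

5.6 dB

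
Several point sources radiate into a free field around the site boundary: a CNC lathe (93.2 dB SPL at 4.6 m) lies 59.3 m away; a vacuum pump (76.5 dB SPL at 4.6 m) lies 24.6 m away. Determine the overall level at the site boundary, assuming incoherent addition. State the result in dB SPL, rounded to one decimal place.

First find each source's level at the receiver (point-source: −20·log₁₀(r/r_ref)), then combine on an intensity basis.
CNC lathe: 93.2 − 20·log₁₀(59.3/4.6) = 93.2 − 22.21 = 70.99 dB SPL.
vacuum pump: 76.5 − 20·log₁₀(24.6/4.6) = 76.5 − 14.56 = 61.94 dB SPL.
Σ 10^(L/10) = 1.413e+07 → L_total = 10·log₁₀(1.413e+07) = 71.50 dB SPL.

71.5 dB SPL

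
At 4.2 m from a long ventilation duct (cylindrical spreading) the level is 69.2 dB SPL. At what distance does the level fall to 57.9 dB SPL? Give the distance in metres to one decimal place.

The 11.3 dB drop corresponds to a distance ratio of 10^(11.3/10) for a line source.
r₂ = 4.2·10^((69.2−57.9)/10) = 4.2·10^(11.3/10) = 56.66 m.

56.7 m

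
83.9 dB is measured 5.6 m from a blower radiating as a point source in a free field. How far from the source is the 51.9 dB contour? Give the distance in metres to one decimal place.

For a point source L₁ − L₂ = 20·log₁₀(r₂/r₁), so r₂ = r₁·10^((L₁−L₂)/20).
r₂ = 5.6·10^((83.9−51.9)/20) = 5.6·10^(32.0/20) = 222.94 m.

222.9 m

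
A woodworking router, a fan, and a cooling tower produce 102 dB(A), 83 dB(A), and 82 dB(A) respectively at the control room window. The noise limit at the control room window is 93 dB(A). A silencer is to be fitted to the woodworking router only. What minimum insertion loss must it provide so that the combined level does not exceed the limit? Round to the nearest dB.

10 dB

Fixed contribution from the other sources: Σ 10^(L/10) = 10^(83/10) + 10^(82/10) = 3.580e+08 (85.54 dB(A)).
To meet 93 dB(A) overall, the treated woodworking router may contribute at most 10^(93/10) − 3.580e+08 = 1.637e+09, i.e. 92.14 dB(A).
So the woodworking router must be reduced from 102 to 92.14 dB(A): IL = 9.86 dB.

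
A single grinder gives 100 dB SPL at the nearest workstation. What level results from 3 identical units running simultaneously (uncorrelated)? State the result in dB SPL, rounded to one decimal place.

With 3 equal, uncorrelated contributions the intensity is 3× that of one unit, giving a rise of 10·log₁₀ 3.
L_total = 100 + 10·log₁₀(3) = 100 + 4.771 = 104.77 dB SPL.

104.8 dB SPL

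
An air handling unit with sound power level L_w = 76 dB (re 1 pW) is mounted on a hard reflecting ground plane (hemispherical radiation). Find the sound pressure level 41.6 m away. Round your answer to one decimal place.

Free-field hemispherical radiation: L_p = L_w − 10·log₁₀(2π·r²), r = 41.6 m.
2π·r² = 1.087e+04 m², 10·log₁₀ of that is 40.364 dB.
L_p = 76 − 40.364 = 35.64 dB.

35.6 dB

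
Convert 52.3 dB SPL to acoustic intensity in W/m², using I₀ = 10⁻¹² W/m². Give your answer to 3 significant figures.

L = 10·log₁₀(I/I₀) ⇒ I = I₀·10^(L/10) = 10⁻¹² × 10^5.23.

1.70e-07 W/m²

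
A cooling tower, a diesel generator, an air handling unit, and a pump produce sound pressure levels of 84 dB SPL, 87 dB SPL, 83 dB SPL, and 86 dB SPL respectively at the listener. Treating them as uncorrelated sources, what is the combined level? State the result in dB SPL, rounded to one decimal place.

91.3 dB SPL

Incoherent sources combine by intensity addition: L_total = 10·log₁₀(Σ 10^(L_i/10)).
Σ 10^(L/10) = 10^(84/10) + 10^(87/10) + 10^(83/10) + 10^(86/10) = 1.350e+09.
L_total = 10·log₁₀(1.350e+09) = 91.30 dB SPL.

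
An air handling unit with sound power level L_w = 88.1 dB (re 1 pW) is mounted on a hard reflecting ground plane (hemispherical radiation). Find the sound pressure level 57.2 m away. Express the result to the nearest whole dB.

Free-field hemispherical radiation: L_p = L_w − 10·log₁₀(2π·r²), r = 57.2 m.
2π·r² = 2.056e+04 m², 10·log₁₀ of that is 43.130 dB.
L_p = 88.1 − 43.130 = 44.97 dB.

45 dB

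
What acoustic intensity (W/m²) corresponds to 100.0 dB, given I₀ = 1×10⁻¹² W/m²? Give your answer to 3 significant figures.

0.0100 W/m²

I/I₀ = 10^(100.0/10) = 1e+10, so I = 1e+10 × 10⁻¹² W/m².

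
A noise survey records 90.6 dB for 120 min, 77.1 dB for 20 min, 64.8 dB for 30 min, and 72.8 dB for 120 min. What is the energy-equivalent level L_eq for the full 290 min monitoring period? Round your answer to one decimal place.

Weight each interval's intensity by its duration and average over T = 290 min:
Σ tᵢ·10^(Lᵢ/10) = 120·10^(90.6/10) + 20·10^(77.1/10) + 30·10^(64.8/10) + 120·10^(72.8/10) = 1.412e+11.
L_eq = 10·log₁₀(1.412e+11/290) = 86.87 dB.

86.9 dB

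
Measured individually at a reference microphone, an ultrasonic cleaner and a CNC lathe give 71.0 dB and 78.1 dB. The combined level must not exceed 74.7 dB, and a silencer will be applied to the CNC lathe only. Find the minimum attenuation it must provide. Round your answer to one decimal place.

5.8 dB

Everything except the CNC lathe sums to 10^(71.0/10) = 1.259e+07 in linear terms, 71.00 dB.
To meet 74.7 dB overall, the treated CNC lathe may contribute at most 10^(74.7/10) − 1.259e+07 = 1.692e+07, i.e. 72.28 dB.
So the CNC lathe must be reduced from 78.1 to 72.28 dB: IL = 5.82 dB.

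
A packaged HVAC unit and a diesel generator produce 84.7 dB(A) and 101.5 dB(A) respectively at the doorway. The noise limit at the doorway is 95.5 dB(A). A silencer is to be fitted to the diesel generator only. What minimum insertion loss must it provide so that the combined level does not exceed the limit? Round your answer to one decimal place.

6.4 dB

Everything except the diesel generator sums to 10^(84.7/10) = 2.951e+08 in linear terms, 84.70 dB(A).
The limit corresponds to 10^(95.5/10) = 3.548e+09; subtracting the fixed part leaves 3.253e+09 for the diesel generator, i.e. 95.12 dB(A).
So the diesel generator must be reduced from 101.5 to 95.12 dB(A): IL = 6.38 dB.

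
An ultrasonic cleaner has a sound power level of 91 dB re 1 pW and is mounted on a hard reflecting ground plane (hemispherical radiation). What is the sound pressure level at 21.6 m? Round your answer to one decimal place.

56.3 dB

The power spreads over a hemisphere of area 2π·r², so L_p = L_w − 10·log₁₀(2π·r²).
2π·r² = 2931 m², 10·log₁₀ of that is 34.671 dB.
L_p = 91 − 34.671 = 56.33 dB.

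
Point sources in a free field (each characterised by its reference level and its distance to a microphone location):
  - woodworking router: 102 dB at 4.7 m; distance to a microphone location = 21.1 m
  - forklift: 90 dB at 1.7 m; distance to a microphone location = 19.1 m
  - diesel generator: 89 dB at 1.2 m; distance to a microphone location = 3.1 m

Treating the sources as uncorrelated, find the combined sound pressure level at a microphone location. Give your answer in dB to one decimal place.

89.6 dB

Propagate each source to the receiver with L = L_ref − 20·log₁₀(r/r_ref), then add intensities.
woodworking router: 102 − 20·log₁₀(21.1/4.7) = 102 − 13.04 = 88.96 dB.
forklift: 90 − 20·log₁₀(19.1/1.7) = 90 − 21.01 = 68.99 dB.
diesel generator: 89 − 20·log₁₀(3.1/1.2) = 89 − 8.24 = 80.76 dB.
Σ 10^(L/10) = 9.133e+08 → L_total = 10·log₁₀(9.133e+08) = 89.61 dB.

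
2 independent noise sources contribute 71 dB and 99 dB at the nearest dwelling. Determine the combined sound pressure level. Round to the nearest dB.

99 dB

Incoherent sources combine by intensity addition: L_total = 10·log₁₀(Σ 10^(L_i/10)).
Σ 10^(L/10) = 10^(71/10) + 10^(99/10) = 7.956e+09.
L_total = 10·log₁₀(7.956e+09) = 99.01 dB.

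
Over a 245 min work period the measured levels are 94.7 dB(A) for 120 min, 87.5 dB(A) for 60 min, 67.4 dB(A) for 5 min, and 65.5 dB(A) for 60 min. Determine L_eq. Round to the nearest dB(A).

The energy average is taken in the linear domain: L_eq = 10·log₁₀[(Σ tᵢ·10^(Lᵢ/10))/T], T = 245 min.
Σ tᵢ·10^(Lᵢ/10) = 120·10^(94.7/10) + 60·10^(87.5/10) + 5·10^(67.4/10) + 60·10^(65.5/10) = 3.881e+11.
L_eq = 10·log₁₀(3.881e+11/245) = 92.00 dB(A).

92 dB(A)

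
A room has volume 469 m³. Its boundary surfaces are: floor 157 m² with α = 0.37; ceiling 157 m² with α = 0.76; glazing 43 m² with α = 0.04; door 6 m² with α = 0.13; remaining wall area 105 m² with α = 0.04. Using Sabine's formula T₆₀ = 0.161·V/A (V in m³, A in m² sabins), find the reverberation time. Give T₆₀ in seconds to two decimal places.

Total absorption A = 157·0.37 + 157·0.76 + 43·0.04 + 6·0.13 + 105·0.04 = 184.11 m² sabins.
T₆₀ = 0.161·V/A = 0.161·469/184.11 = 0.410 s.

0.41 s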